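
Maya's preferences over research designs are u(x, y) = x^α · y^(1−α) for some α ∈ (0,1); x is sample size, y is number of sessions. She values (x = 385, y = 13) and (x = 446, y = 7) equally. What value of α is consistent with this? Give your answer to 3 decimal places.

The Cobb–Douglas utilities coincide, so 385^α·13^(1−α) = 446^α·7^(1−α).
(385/446)^α = (7/13)^(1−α); take logs: α·ln(385/446) = (1−α)·ln(7/13), i.e. α·-0.147076 = (1−α)·-0.619039.
So α/(1−α) = (-0.619039)/(-0.147076) = 4.208974, and α = 4.208974/5.208974 ≈ 0.808.

α ≈ 0.808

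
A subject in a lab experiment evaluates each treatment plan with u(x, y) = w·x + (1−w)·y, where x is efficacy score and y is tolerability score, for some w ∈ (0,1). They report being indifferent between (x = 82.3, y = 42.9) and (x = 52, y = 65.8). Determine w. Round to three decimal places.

w = 0.430

Indifference: w·82.3 + (1−w)·42.9 = w·52 + (1−w)·65.8.
Collecting terms: w·30.3 = (1−w)·22.9.
The marginal rate of substitution is 22.9/30.3, so w = 22.9/(30.3+22.9) = 0.430.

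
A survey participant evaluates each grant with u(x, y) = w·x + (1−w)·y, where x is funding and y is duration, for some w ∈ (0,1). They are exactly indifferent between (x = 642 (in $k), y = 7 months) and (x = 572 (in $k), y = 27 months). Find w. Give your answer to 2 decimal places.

w = 0.22

u(642,7) = u(572,27) means w·642 + (1−w)·7 = w·572 + (1−w)·27.
Collecting terms: w·70 = (1−w)·20.
Hence w = 20/(70+20) = 20/90 = 0.22.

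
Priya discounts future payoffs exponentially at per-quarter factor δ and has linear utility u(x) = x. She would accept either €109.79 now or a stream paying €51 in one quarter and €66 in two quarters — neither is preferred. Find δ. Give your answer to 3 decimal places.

The stream is worth 51δ + 66δ² today, so 51δ + 66δ² = 109.79.
That is, 66δ² + 51δ − 109.79 = 0, a quadratic in δ.
The positive root is δ = [−51 + √(51² + 4·66·109.79)] / (2·66) = (−51 + 177.723)/132 ≈ 0.960.

δ ≈ 0.960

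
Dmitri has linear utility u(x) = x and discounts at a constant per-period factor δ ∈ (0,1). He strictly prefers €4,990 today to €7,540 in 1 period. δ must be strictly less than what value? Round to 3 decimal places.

δ < 0.662

Comparing present values: 4990 > δ·7540.
Dividing through by 7540 gives δ < 0.66180.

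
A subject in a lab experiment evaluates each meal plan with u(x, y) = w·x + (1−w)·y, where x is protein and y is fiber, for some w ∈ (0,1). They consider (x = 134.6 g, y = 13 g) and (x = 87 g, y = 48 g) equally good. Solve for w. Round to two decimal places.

Indifference: w·134.6 + (1−w)·13 = w·87 + (1−w)·48.
Rearranging, 47.6·w − 35·(1−w) = 0.
The marginal rate of substitution is 35/47.6, so w = 35/(47.6+35) = 0.42.

w = 0.42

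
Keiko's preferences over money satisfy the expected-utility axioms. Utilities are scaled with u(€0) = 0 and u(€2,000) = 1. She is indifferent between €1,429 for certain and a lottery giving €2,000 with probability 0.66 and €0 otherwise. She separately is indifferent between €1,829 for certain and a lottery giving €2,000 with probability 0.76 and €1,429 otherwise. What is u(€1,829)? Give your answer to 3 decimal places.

First, u(€1,429) = 0.66·u(€2,000) + 0.34·u(€0) = 0.66.
Then u(€1,829) = 0.76·u(€2,000) + 0.24·u(€1,429) = 0.76·1.00 + 0.24·0.66 = 0.9184.

0.918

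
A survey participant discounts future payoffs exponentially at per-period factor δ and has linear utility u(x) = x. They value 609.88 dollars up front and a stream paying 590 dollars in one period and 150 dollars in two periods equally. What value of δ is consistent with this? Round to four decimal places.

δ ≈ 0.8500

Present value of the stream is 590·δ + 150·δ². Indifference gives 590δ + 150δ² = 609.88.
Rearranged: 150δ² + 590δ − 609.88 = 0.
The positive root is δ = [−590 + √(590² + 4·150·609.88)] / (2·150) = (−590 + 845.002)/300 ≈ 0.8500.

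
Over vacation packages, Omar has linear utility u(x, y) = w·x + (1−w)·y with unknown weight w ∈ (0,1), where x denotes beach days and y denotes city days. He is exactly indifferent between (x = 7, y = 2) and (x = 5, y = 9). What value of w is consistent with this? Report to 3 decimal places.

Indifference: w·7 + (1−w)·2 = w·5 + (1−w)·9.
w·(7−5) = (1−w)·(9−2), i.e. w·2 = (1−w)·7.
Hence w = 7/(2+7) = 7/9 = 0.778.

w = 0.778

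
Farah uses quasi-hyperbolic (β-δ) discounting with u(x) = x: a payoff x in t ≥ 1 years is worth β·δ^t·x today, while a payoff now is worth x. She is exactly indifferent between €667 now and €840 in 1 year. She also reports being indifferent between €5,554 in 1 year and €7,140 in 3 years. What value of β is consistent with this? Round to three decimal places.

Both payoffs in the second observation are in the future, so β drops out: δ^1·5554 = δ^3·7140 ⇒ δ^2 = 5554/7140 = 0.77787, so δ = 0.88197.
The first indifference: 667 = β·δ·840, so β = 667/(δ·840) = 667/(0.88197·840) ≈ 0.900.

β ≈ 0.900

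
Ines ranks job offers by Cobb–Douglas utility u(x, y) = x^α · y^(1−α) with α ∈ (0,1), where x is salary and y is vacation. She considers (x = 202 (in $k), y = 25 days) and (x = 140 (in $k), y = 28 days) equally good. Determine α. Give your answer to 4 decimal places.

Indifference: 202^α · 25^(1−α) = 140^α · 28^(1−α).
Taking logs: α·ln 202 + (1−α)·ln 25 = α·ln 140 + (1−α)·ln 28, i.e. α·0.3666253 = (1−α)·0.1133287.
So α/(1−α) = (0.1133287)/(0.3666253) = 0.3091131, and α = 0.3091131/1.3091131 ≈ 0.2361.

α ≈ 0.2361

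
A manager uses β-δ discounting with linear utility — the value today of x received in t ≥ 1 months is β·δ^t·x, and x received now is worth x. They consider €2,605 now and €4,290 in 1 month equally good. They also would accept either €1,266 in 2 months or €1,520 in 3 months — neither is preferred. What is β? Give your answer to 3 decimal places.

β ≈ 0.729

Both payoffs in the second observation are in the future, so β drops out: δ^2·1266 = δ^3·1520 ⇒ δ = 1266/1520 = 0.83289.
The first indifference: 2605 = β·δ·4290, so β = 2605/(δ·4290) = 2605/(0.83289·4290) ≈ 0.729.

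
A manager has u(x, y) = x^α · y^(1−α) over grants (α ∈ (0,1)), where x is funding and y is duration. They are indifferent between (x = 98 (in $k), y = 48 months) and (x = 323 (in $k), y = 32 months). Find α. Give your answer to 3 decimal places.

The Cobb–Douglas utilities coincide, so 98^α·48^(1−α) = 323^α·32^(1−α).
Taking logs: α·ln 98 + (1−α)·ln 48 = α·ln 323 + (1−α)·ln 32, i.e. α·-1.192685 = (1−α)·-0.405465.
So α/(1−α) = (-0.405465)/(-1.192685) = 0.339960, and α = 0.339960/1.339960 ≈ 0.254.

α ≈ 0.254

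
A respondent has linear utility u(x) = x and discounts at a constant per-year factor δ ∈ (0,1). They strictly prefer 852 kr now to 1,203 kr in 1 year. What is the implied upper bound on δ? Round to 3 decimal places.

δ < 0.708

The preference means 852 > δ·1203.
Dividing through by 1203 gives δ < 0.70823.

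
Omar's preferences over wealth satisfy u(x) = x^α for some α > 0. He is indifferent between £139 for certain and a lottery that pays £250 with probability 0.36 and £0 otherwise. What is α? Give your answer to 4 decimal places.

Since u(0) = 0, the lottery's EU is 0.36·250^α.
Indifference: 139^α = 0.36·250^α, so (139/250)^α = 0.36.
Taking logs: α·ln(139/250) = ln(0.36), so α = -1.0216512 / -0.5869870 ≈ 1.7405.

α ≈ 1.7405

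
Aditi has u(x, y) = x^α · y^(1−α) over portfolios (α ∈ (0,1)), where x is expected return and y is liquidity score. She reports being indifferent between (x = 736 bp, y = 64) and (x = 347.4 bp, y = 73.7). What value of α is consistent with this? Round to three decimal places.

Set the two utilities equal: 736^α·64^(1−α) = 347.4^α·73.7^(1−α).
Taking logs: α·ln 736 + (1−α)·ln 64 = α·ln 347.4 + (1−α)·ln 73.7, i.e. α·0.750753 = (1−α)·0.141120.
Thus α·(0.891873) = 0.141120, so α = 0.141120/0.891873 ≈ 0.158.

α ≈ 0.158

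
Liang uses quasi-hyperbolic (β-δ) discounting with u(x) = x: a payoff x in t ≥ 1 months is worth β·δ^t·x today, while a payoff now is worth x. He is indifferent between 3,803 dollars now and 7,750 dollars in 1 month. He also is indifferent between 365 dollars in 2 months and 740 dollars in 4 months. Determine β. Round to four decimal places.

Both payoffs in the second observation are in the future, so β drops out: δ^2·365 = δ^4·740 ⇒ δ^2 = 365/740 = 0.49324, so δ = 0.70231.
The first indifference: 3803 = β·δ·7750, so β = 3803/(δ·7750) = 3803/(0.70231·7750) ≈ 0.6987.

β ≈ 0.6987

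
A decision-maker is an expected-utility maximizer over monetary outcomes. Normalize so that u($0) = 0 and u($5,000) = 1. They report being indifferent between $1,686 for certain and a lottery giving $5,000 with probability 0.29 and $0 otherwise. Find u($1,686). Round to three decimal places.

0.290

u($1,686) equals the lottery's expected utility: 0.29·1 + 0.71·0 = 0.29.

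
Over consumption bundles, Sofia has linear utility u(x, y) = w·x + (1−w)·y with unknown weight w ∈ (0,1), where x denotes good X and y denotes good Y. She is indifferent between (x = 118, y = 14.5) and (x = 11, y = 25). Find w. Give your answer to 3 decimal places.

Equating utilities: w·118 + (1−w)·14.5 = w·11 + (1−w)·25.
Rearranging, 107·w − 10.5·(1−w) = 0.
So w/(1−w) = 10.5/107 = 0.0981, giving w = 10.5/(107+10.5) = 0.089.

w = 0.089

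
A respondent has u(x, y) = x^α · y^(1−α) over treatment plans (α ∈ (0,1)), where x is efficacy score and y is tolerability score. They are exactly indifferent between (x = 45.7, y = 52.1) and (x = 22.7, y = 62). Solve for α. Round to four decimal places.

Indifference: 45.7^α · 52.1^(1−α) = 22.7^α · 62^(1−α).
Taking logs: α·ln 45.7 + (1−α)·ln 52.1 = α·ln 22.7 + (1−α)·ln 62, i.e. α·0.6997334 = (1−α)·0.1739694.
So α/(1−α) = (0.1739694)/(0.6997334) = 0.2486224, and α = 0.2486224/1.2486224 ≈ 0.1991.

α ≈ 0.1991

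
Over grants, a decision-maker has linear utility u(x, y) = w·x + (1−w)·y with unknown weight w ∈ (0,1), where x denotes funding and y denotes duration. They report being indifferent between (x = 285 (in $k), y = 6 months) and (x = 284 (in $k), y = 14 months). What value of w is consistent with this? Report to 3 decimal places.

Equating utilities: w·285 + (1−w)·6 = w·284 + (1−w)·14.
Collecting terms: w·1 = (1−w)·8.
The marginal rate of substitution is 8/1, so w = 8/(1+8) = 0.889.

w = 0.889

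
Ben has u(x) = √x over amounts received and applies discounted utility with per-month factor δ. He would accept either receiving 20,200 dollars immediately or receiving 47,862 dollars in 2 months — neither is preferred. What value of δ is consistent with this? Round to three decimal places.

Indifference means u(20200) = δ^2 · u(47862), so δ^2 = u(20200)/u(47862).
With u(x) = √x: δ^2 = √20200/√47862 = √(20200/47862) = 0.64965.
Taking the square root: δ = 0.64965^(1/2) ≈ 0.806.

δ ≈ 0.806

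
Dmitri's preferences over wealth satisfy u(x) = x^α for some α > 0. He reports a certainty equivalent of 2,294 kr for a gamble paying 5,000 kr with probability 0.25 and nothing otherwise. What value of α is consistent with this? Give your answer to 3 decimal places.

The lottery's expected utility is 0.25·u(5000) + 0.75·u(0) = 0.25·5000^α (since u(0) = 0 for α > 0).
Indifference: 2294^α = 0.25·5000^α, so (2294/5000)^α = 0.25.
Taking logs: α·ln(2294/5000) = ln(0.25), so α = -1.386294 / -0.779141 ≈ 1.779.

α ≈ 1.779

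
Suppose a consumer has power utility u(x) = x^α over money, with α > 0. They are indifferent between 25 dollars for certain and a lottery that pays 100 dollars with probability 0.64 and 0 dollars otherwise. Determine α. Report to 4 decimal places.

α ≈ 0.3219

The lottery's expected utility is 0.64·u(100) + 0.36·u(0) = 0.64·100^α (since u(0) = 0 for α > 0).
Equating: 25^α = 0.64·100^α, i.e. 0.2500^α = 0.64.
Take logs: α = ln 0.64 / ln(25/100) ≈ 0.321928.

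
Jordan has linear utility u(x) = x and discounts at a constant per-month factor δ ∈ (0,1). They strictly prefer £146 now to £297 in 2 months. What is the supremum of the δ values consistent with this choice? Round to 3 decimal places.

The preference means 146 > δ^2·297.
Dividing by 297: δ^2 < 0.49158. Both sides are positive, so the square root keeps the direction.
δ < (146/297)^(1/2) ≈ 0.701.

δ < 0.701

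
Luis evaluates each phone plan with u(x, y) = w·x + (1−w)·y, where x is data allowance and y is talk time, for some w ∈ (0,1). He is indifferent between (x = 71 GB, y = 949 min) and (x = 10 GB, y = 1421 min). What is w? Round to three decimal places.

w = 0.886

u(71,949) = u(10,1421) means w·71 + (1−w)·949 = w·10 + (1−w)·1421.
w·(71−10) = (1−w)·(1421−949), i.e. w·61 = (1−w)·472.
Hence w = 472/(61+472) = 472/533 = 0.886.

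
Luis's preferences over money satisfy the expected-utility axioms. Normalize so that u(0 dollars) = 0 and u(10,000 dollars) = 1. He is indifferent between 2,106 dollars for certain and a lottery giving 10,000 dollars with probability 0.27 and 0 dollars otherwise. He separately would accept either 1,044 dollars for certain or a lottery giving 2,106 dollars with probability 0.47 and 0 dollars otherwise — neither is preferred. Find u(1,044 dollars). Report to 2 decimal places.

The first gamble pins u(2,106 dollars): it must equal 0.27·1 + 0.73·0 = 0.27.
Then u(1,044 dollars) = 0.47·u(2,106 dollars) + 0.53·u(0 dollars) = 0.47·0.27 + 0.53·0.00 = 0.1269.

0.13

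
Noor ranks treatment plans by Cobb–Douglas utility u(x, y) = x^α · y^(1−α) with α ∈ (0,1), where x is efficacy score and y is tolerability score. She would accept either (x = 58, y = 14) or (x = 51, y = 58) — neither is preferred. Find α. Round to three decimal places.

α ≈ 0.917

Indifference: 58^α · 14^(1−α) = 51^α · 58^(1−α).
Rearrange to (58/51)^α = (58/14)^(1−α) and take logs: α·0.128617 = (1−α)·1.421386.
With A = 0.128617 and B = 1.421386: α·A = (1−α)·B, so α = B/(A+B) = 1.421386/1.550003 ≈ 0.917.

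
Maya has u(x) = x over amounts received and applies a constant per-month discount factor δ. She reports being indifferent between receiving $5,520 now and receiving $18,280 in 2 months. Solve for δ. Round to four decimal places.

δ ≈ 0.5495

The payoff in 2 months is discounted by δ^2, so u(5520) = δ^2·u(18280) and δ^2 = u(5520)/u(18280).
With u(x) = x: δ^2 = 5520/18280 = 0.30197.
Hence δ = (0.30197)^(1/2) = 0.549517.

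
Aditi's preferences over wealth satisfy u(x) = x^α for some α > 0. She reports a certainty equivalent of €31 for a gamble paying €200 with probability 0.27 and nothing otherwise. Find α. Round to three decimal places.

α ≈ 0.702

The lottery's expected utility is 0.27·u(200) + 0.73·u(0) = 0.27·200^α (since u(0) = 0 for α > 0).
Equating: 31^α = 0.27·200^α, i.e. 0.1550^α = 0.27.
Taking logs: α·ln(31/200) = ln(0.27), so α = -1.309333 / -1.864330 ≈ 0.702.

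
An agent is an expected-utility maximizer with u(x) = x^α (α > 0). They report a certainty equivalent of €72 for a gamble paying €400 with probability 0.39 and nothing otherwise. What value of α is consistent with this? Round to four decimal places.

α ≈ 0.5491

Since u(0) = 0, the lottery's EU is 0.39·400^α.
Equating: 72^α = 0.39·400^α, i.e. 0.1800^α = 0.39.
Take logs: α = ln 0.39 / ln(72/400) ≈ 0.549107.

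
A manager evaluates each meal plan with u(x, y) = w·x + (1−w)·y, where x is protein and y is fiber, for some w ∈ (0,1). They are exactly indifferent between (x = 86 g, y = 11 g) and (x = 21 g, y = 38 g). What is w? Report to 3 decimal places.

w = 0.293

Indifference: w·86 + (1−w)·11 = w·21 + (1−w)·38.
Collecting terms: w·65 = (1−w)·27.
So w/(1−w) = 27/65 = 0.4154, giving w = 27/(65+27) = 0.293.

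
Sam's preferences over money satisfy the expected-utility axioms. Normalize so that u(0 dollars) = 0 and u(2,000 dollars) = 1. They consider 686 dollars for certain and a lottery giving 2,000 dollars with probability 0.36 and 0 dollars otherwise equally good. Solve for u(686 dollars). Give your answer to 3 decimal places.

The indifference gives u(686 dollars) = 0.36·u(2,000 dollars) + 0.64·u(0 dollars) = 0.36·1 + 0.64·0 = 0.36.

0.360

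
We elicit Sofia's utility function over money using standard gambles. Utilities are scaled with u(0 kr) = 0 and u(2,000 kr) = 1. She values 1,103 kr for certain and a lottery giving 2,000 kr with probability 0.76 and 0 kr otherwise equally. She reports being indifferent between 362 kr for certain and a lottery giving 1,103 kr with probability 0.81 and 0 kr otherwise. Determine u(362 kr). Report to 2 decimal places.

From the first indifference, u(1,103 kr) = 0.76·u(2,000 kr) + 0.24·u(0 kr) = 0.76·1 + 0.24·0 = 0.76.
Then u(362 kr) = 0.81·u(1,103 kr) + 0.19·u(0 kr) = 0.81·0.76 + 0.19·0.00 = 0.6156.

0.62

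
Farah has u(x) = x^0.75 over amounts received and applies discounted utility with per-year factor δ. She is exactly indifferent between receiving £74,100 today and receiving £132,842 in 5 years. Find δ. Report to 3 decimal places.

δ ≈ 0.916

The payoff in 5 years is discounted by δ^5, so u(74100) = δ^5·u(132842) and δ^5 = u(74100)/u(132842).
Since u(x) = x^0.75, δ^5 = (74100/132842)^0.75 = 0.55781^0.75 = 0.64545.
So δ = 0.64545^(1/5) ≈ 0.916.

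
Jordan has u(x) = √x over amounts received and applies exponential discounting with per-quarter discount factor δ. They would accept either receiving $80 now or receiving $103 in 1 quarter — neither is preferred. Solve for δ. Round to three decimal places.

The payoff in 1 quarter is discounted by δ, so u(80) = δ·u(103) and δ = u(80)/u(103).
With u(x) = √x: δ = √80/√103 = √(80/103) = 0.88131.

δ ≈ 0.881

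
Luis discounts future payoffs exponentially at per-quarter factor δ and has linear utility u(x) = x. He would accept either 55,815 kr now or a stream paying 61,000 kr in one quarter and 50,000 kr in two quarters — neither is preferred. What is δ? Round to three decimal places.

Present value of the stream is 61000·δ + 50000·δ². Indifference gives 61000δ + 50000δ² = 55815.
So 50000δ² + 61000δ − 55815 = 0.
By the quadratic formula (taking the positive root), δ = (−61000 + √14884000000.00) / 100000 ≈ 0.610.

δ ≈ 0.610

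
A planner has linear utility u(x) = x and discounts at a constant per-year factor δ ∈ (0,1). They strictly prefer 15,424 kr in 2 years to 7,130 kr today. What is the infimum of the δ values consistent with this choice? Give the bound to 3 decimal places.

δ > 0.680

Comparing present values: 7130 < δ^2·15424.
Dividing by 15424: δ^2 > 0.46227. Both sides are positive, so the square root keeps the direction.
δ > (7130/15424)^(1/2) ≈ 0.680.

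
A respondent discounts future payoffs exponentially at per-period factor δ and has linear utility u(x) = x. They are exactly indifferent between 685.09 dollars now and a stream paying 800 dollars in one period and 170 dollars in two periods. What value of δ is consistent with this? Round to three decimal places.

δ ≈ 0.740

Present value of the stream is 800·δ + 170·δ². Indifference gives 800δ + 170δ² = 685.09.
Rearranged: 170δ² + 800δ − 685.09 = 0.
By the quadratic formula (taking the positive root), δ = (−800 + √1105861.20) / 340 ≈ 0.740.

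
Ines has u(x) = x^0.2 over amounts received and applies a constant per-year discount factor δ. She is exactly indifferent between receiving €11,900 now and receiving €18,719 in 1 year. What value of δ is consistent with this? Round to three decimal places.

Indifference means u(11900) = δ · u(18719), so δ = u(11900)/u(18719).
Since u(x) = x^0.2, δ = (11900/18719)^0.2 = 0.63572^0.2 = 0.91338.

δ ≈ 0.913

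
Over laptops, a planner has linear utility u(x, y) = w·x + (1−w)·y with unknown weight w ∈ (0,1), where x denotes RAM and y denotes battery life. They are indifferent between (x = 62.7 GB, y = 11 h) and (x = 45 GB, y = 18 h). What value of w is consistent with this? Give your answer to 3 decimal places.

Indifference: w·62.7 + (1−w)·11 = w·45 + (1−w)·18.
w·(62.7−45) = (1−w)·(18−11), i.e. w·17.7 = (1−w)·7.
The marginal rate of substitution is 7/17.7, so w = 7/(17.7+7) = 0.283.

w = 0.283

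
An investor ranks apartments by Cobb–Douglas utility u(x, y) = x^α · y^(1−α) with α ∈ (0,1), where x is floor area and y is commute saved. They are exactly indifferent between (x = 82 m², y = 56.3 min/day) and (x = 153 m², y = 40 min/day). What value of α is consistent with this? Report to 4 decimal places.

α ≈ 0.3540

Indifference: 82^α · 56.3^(1−α) = 153^α · 40^(1−α).
(82/153)^α = (40/56.3)^(1−α); take logs: α·ln(82/153) = (1−α)·ln(40/56.3), i.e. α·-0.6237187 = (1−α)·-0.3418151.
With A = -0.6237187 and B = -0.3418151: α·A = (1−α)·B, so α = B/(A+B) = -0.3418151/-0.9655338 ≈ 0.3540.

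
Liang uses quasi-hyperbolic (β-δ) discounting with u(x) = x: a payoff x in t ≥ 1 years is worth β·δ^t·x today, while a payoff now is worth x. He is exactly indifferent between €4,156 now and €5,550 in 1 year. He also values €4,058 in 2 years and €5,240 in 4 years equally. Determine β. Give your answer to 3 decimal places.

From the later pair, β·δ^2·4058 = β·δ^4·5240; dividing through, δ^2 = 4058/5240 = 0.77443, so δ = 0.88002.
Now use the now-vs-future pair: 4156 = β·δ·5550 gives β = 4156/(0.88002·5550) ≈ 0.851.

β ≈ 0.851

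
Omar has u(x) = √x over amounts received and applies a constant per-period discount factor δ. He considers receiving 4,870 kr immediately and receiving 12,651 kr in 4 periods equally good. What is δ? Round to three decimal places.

δ ≈ 0.888

Indifference means u(4870) = δ^4 · u(12651), so δ^4 = u(4870)/u(12651).
With u(x) = √x: δ^4 = √4870/√12651 = √(4870/12651) = 0.62044.
Taking the 4th root: δ = 0.62044^(1/4) ≈ 0.888.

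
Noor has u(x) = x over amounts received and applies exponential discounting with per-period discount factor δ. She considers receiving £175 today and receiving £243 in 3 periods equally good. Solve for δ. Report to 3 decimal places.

δ ≈ 0.896

The payoff in 3 periods is discounted by δ^3, so u(175) = δ^3·u(243) and δ^3 = u(175)/u(243).
With u(x) = x: δ^3 = 175/243 = 0.72016.
Hence δ = (0.72016)^(1/3) = 0.89635.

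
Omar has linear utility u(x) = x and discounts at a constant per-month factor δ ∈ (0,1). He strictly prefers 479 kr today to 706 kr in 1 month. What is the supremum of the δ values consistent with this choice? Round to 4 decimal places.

δ < 0.6785

Comparing present values: 479 > δ·706.
Dividing through by 706 gives δ < 0.67847.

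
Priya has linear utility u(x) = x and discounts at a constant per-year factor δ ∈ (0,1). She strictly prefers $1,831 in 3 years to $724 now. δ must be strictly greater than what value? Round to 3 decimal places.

δ > 0.734

Comparing present values: 724 < δ^3·1831.
So δ^3 > 724/1831 = 0.39541; taking the cube root of both positive sides preserves the inequality.
δ > 0.39541^(1/3) = 0.734.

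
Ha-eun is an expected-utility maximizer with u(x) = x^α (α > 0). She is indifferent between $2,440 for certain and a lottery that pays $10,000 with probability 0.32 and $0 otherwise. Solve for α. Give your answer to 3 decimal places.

The lottery's expected utility is 0.32·u(10000) + 0.68·u(0) = 0.32·10000^α (since u(0) = 0 for α > 0).
Equating: 2440^α = 0.32·10000^α, i.e. 0.2440^α = 0.32.
Taking logs: α·ln(2440/10000) = ln(0.32), so α = -1.139434 / -1.410587 ≈ 0.808.

α ≈ 0.808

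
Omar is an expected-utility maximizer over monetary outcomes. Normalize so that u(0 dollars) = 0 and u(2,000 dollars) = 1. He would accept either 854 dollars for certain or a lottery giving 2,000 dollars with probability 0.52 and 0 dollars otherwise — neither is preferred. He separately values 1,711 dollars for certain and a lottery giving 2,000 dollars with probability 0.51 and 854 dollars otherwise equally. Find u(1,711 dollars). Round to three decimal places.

The first gamble pins u(854 dollars): it must equal 0.52·1 + 0.48·0 = 0.52.
The second indifference gives u(1,711 dollars) = 0.51·u(2,000 dollars) + 0.49·u(854 dollars) = 0.51·1.00 + 0.49·0.52 = 0.7648.

0.765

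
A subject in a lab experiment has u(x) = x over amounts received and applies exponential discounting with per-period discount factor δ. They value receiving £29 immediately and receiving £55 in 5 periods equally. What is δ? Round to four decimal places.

The payoff in 5 periods is discounted by δ^5, so u(29) = δ^5·u(55) and δ^5 = u(29)/u(55).
With u(x) = x: δ^5 = 29/55 = 0.52727.
So δ = 0.52727^(1/5) ≈ 0.8798.

δ ≈ 0.8798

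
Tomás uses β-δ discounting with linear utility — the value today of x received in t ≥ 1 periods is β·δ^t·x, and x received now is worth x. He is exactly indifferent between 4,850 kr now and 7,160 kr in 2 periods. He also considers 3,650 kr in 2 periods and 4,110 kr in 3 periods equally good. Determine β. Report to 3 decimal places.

From the later pair, β·δ^2·3650 = β·δ^3·4110; dividing through, δ = 3650/4110 = 0.88808.
Substituting δ into 4850 = β·δ^2·7160: β = 4850/(5646.965) ≈ 0.859.

β ≈ 0.859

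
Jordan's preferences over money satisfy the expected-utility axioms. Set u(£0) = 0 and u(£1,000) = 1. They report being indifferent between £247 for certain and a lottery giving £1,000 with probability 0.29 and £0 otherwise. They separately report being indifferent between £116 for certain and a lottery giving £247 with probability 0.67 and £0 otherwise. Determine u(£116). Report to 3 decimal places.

First, u(£247) = 0.29·u(£1,000) + 0.71·u(£0) = 0.29.
Chaining: u(£116) = 0.67·0.29 + 0.33·0.00 = 0.1943.

0.194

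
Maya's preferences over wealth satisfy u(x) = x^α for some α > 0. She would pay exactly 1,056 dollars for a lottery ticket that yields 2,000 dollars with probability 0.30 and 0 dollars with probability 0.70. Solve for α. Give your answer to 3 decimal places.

Since u(0) = 0, the lottery's EU is 0.30·2000^α.
Setting u(1056) equal to that: 1056^α = 0.30·2000^α ⇒ (1056/2000)^α = 0.30.
Take logs: α = ln 0.30 / ln(1056/2000) ≈ 1.88516.

α ≈ 1.885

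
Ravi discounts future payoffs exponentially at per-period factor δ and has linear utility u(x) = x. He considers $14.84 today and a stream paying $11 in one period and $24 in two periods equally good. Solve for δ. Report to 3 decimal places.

δ ≈ 0.590

The stream is worth 11δ + 24δ² today, so 11δ + 24δ² = 14.84.
That is, 24δ² + 11δ − 14.84 = 0, a quadratic in δ.
By the quadratic formula (taking the positive root), δ = (−11 + √1545.64) / 48 ≈ 0.590.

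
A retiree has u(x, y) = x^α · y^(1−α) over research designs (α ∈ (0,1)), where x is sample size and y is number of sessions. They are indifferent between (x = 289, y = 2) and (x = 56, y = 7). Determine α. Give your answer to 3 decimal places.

α ≈ 0.433

Set the two utilities equal: 289^α·2^(1−α) = 56^α·7^(1−α).
Taking logs: α·ln 289 + (1−α)·ln 2 = α·ln 56 + (1−α)·ln 7, i.e. α·1.641075 = (1−α)·1.252763.
So α/(1−α) = (1.252763)/(1.641075) = 0.763379, and α = 0.763379/1.763379 ≈ 0.433.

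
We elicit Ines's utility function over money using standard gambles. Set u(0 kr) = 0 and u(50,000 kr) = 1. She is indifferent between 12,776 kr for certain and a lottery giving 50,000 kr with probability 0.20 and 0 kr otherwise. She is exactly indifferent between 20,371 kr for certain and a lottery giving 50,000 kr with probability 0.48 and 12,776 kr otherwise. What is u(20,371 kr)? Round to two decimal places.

First, u(12,776 kr) = 0.20·u(50,000 kr) + 0.80·u(0 kr) = 0.20.
Chaining: u(20,371 kr) = 0.48·1.00 + 0.52·0.20 = 0.5840.

0.58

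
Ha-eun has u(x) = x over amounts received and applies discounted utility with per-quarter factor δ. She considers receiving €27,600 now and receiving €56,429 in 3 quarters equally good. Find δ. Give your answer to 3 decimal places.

δ ≈ 0.788

Indifference means u(27600) = δ^3 · u(56429), so δ^3 = u(27600)/u(56429).
With u(x) = x: δ^3 = 27600/56429 = 0.48911.
Hence δ = (0.48911)^(1/3) = 0.78790.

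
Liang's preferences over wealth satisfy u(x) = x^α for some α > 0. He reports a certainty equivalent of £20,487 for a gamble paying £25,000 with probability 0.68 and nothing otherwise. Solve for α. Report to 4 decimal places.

Since u(0) = 0, the lottery's EU is 0.68·25000^α.
Setting u(20487) equal to that: 20487^α = 0.68·25000^α ⇒ (20487/25000)^α = 0.68.
Take logs: α = ln 0.68 / ln(20487/25000) ≈ 1.937172.

α ≈ 1.9372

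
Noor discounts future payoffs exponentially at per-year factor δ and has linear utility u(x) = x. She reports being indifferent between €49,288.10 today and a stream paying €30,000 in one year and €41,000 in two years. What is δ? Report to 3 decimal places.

Equating present values: 49288.10 = 30000δ + 41000δ².
That is, 41000δ² + 30000δ − 49288.10 = 0, a quadratic in δ.
δ = (−30000 + √(30000² + 4·41000·49288.10)) / (2·41000) = (−30000 + √8983248400.00) / 82000 ≈ 0.790.

δ ≈ 0.790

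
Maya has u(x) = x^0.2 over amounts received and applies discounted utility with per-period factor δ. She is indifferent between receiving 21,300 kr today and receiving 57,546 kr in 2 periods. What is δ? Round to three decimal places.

Equating discounted utilities: u(21300) = δ^2·u(57546) ⇒ δ^2 = u(21300)/u(57546).
Since u(x) = x^0.2, δ^2 = (21300/57546)^0.2 = 0.37014^0.2 = 0.81973.
Hence δ = (0.81973)^(1/2) = 0.90539.

δ ≈ 0.905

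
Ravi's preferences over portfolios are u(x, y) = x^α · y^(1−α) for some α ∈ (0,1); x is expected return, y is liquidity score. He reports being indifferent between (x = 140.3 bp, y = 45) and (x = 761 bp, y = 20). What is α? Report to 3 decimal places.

α ≈ 0.324

Set the two utilities equal: 140.3^α·45^(1−α) = 761^α·20^(1−α).
Rearrange to (140.3/761)^α = (20/45)^(1−α) and take logs: α·-1.690850 = (1−α)·-0.810930.
Thus α·(-2.501780) = -0.810930, so α = -0.810930/-2.501780 ≈ 0.324.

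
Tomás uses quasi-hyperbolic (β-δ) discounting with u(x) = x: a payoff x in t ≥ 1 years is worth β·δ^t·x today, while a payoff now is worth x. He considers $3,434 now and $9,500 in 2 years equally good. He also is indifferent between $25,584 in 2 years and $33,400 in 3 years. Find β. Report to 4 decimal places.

β ≈ 0.6161

Both payoffs in the second observation are in the future, so β drops out: δ^2·25584 = δ^3·33400 ⇒ δ = 25584/33400 = 0.76599.
Substituting δ into 3434 = β·δ^2·9500: β = 3434/(5574.008) ≈ 0.6161.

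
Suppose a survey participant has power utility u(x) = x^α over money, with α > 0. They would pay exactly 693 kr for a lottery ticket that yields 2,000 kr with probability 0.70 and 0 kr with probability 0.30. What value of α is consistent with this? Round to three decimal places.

α ≈ 0.337

EU(lottery) = 0.70·2000^α + 0.30·0 = 0.70·2000^α.
Indifference: 693^α = 0.70·2000^α, so (693/2000)^α = 0.70.
Take logs: α = ln 0.70 / ln(693/2000) ≈ 0.33653.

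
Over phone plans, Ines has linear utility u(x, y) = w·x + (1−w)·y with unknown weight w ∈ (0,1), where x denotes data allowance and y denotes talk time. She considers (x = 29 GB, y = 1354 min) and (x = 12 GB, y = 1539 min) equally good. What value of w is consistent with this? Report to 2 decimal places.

w = 0.92

u(29,1354) = u(12,1539) means w·29 + (1−w)·1354 = w·12 + (1−w)·1539.
Rearranging, 17·w − 185·(1−w) = 0.
The marginal rate of substitution is 185/17, so w = 185/(17+185) = 0.92.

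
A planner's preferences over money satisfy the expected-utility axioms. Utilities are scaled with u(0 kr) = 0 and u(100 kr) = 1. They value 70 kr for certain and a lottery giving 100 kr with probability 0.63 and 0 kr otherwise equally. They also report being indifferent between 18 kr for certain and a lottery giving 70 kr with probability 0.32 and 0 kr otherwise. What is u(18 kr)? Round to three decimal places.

First, u(70 kr) = 0.63·u(100 kr) + 0.37·u(0 kr) = 0.63.
The second indifference gives u(18 kr) = 0.32·u(70 kr) + 0.68·u(0 kr) = 0.32·0.63 + 0.68·0.00 = 0.2016.

0.202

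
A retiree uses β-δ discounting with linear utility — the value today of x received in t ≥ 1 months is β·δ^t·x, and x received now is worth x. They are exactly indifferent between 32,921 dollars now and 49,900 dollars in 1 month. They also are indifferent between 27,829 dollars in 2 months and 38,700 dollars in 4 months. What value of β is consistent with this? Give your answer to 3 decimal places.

Both payoffs in the second observation are in the future, so β drops out: δ^2·27829 = δ^4·38700 ⇒ δ^2 = 27829/38700 = 0.71910, so δ = 0.84800.
Now use the now-vs-future pair: 32921 = β·δ·49900 gives β = 32921/(0.84800·49900) ≈ 0.778.

β ≈ 0.778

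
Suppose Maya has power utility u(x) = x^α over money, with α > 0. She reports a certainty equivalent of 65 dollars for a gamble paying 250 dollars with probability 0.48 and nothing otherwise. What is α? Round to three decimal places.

α ≈ 0.545

EU(lottery) = 0.48·250^α + 0.52·0 = 0.48·250^α.
Equating: 65^α = 0.48·250^α, i.e. 0.2600^α = 0.48.
Take logs: α = ln 0.48 / ln(65/250) ≈ 0.54486.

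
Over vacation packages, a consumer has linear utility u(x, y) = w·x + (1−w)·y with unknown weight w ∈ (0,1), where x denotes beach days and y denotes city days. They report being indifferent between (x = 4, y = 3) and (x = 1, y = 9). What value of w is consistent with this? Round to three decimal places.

w = 0.667

Indifference: w·4 + (1−w)·3 = w·1 + (1−w)·9.
Collecting terms: w·3 = (1−w)·6.
So w/(1−w) = 6/3 = 2.0000, giving w = 6/(3+6) = 0.667.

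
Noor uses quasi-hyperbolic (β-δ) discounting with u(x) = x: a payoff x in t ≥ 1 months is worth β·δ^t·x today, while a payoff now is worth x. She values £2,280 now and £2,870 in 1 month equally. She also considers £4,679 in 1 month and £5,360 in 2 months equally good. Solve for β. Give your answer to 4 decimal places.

β ≈ 0.9100

From the later pair, β·δ^1·4679 = β·δ^2·5360; dividing through, δ = 4679/5360 = 0.87295.
The first indifference: 2280 = β·δ·2870, so β = 2280/(δ·2870) = 2280/(0.87295·2870) ≈ 0.9100.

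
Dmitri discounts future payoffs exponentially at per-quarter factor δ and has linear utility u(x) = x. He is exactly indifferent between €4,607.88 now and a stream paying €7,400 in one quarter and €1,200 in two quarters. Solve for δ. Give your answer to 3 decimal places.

δ ≈ 0.570

The stream is worth 7400δ + 1200δ² today, so 7400δ + 1200δ² = 4607.88.
Rearranged: 1200δ² + 7400δ − 4607.88 = 0.
By the quadratic formula (taking the positive root), δ = (−7400 + √76877824.00) / 2400 ≈ 0.570.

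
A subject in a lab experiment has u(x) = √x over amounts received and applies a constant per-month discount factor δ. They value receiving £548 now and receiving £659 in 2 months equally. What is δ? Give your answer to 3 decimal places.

δ ≈ 0.955

Equating discounted utilities: u(548) = δ^2·u(659) ⇒ δ^2 = u(548)/u(659).
Since u(x) = √x, δ^2 = √(548/659) = 0.91190.
So δ = 0.91190^(1/2) ≈ 0.955.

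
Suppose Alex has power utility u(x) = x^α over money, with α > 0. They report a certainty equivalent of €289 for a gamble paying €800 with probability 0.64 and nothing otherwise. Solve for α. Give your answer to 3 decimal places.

α ≈ 0.438

Since u(0) = 0, the lottery's EU is 0.64·800^α.
Equating: 289^α = 0.64·800^α, i.e. 0.3613^α = 0.64.
α = ln(0.64) / ln(289/800) = -0.446287/-1.018185 ≈ 0.438.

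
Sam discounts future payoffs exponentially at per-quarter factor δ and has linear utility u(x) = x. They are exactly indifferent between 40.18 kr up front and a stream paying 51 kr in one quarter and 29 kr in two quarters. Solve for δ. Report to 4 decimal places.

δ ≈ 0.5899

Equating present values: 40.18 = 51δ + 29δ².
So 29δ² + 51δ − 40.18 = 0.
The positive root is δ = [−51 + √(51² + 4·29·40.18)] / (2·29) = (−51 + 85.217)/58 ≈ 0.5899.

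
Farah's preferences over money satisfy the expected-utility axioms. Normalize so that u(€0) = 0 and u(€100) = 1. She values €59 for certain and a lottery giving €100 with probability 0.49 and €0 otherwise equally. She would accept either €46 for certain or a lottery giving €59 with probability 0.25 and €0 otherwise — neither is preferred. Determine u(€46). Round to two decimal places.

0.12

First, u(€59) = 0.49·u(€100) + 0.51·u(€0) = 0.49.
Then u(€46) = 0.25·u(€59) + 0.75·u(€0) = 0.25·0.49 + 0.75·0.00 = 0.1225.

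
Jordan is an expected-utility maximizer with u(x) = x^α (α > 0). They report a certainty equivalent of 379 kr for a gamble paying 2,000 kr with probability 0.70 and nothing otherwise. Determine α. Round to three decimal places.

Since u(0) = 0, the lottery's EU is 0.70·2000^α.
Indifference: 379^α = 0.70·2000^α, so (379/2000)^α = 0.70.
α = ln(0.70) / ln(379/2000) = -0.356675/-1.663366 ≈ 0.214.

α ≈ 0.214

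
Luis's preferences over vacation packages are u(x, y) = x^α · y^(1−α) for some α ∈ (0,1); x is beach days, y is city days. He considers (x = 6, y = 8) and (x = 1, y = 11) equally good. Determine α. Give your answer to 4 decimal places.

Indifference: 6^α · 8^(1−α) = 1^α · 11^(1−α).
Rearrange to (6/1)^α = (11/8)^(1−α) and take logs: α·1.7917595 = (1−α)·0.3184537.
So α/(1−α) = (0.3184537)/(1.7917595) = 0.1777324, and α = 0.1777324/1.1777324 ≈ 0.1509.

α ≈ 0.1509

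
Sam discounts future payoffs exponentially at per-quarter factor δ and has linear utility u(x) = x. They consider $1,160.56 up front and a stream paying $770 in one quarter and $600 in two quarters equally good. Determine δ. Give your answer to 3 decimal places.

Present value of the stream is 770·δ + 600·δ². Indifference gives 770δ + 600δ² = 1160.56.
That is, 600δ² + 770δ − 1160.56 = 0, a quadratic in δ.
The positive root is δ = [−770 + √(770² + 4·600·1160.56)] / (2·600) = (−770 + 1838.000)/1200 ≈ 0.890.

δ ≈ 0.890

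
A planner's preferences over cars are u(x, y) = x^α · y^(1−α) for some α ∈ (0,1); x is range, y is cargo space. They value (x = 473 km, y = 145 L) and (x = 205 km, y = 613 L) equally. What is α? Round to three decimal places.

The Cobb–Douglas utilities coincide, so 473^α·145^(1−α) = 205^α·613^(1−α).
Rearrange to (473/205)^α = (613/145)^(1−α) and take logs: α·0.836085 = (1−α)·1.441631.
Thus α·(2.277716) = 1.441631, so α = 1.441631/2.277716 ≈ 0.633.

α ≈ 0.633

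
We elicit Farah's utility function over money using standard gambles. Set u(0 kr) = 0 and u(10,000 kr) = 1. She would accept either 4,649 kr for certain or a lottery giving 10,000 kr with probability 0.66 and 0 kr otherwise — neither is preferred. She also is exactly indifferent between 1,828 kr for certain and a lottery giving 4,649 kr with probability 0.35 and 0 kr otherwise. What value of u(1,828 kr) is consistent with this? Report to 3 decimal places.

First, u(4,649 kr) = 0.66·u(10,000 kr) + 0.34·u(0 kr) = 0.66.
Chaining: u(1,828 kr) = 0.35·0.66 + 0.65·0.00 = 0.2310.

0.231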